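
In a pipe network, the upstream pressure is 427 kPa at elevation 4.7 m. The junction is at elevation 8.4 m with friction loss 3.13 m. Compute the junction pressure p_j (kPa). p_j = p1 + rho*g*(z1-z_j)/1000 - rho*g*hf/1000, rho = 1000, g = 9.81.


Junction pressure: p_j = p1 + rho*g*(z1 - z_j)/1000 - rho*g*hf/1000.
Elevation term = 1000*9.81*(4.7 - 8.4)/1000 = -36.297 kPa.
Friction term = 1000*9.81*3.13/1000 = 30.705 kPa.
p_j = 427 + -36.297 - 30.705 = 360.0 kPa.

360.0


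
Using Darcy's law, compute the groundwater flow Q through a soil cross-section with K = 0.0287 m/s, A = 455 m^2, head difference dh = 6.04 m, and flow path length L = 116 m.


Darcy's law: Q = K * A * i, where i = dh/L.
Hydraulic gradient i = 6.04 / 116 = 0.052069.
Q = 0.0287 * 455 * 0.052069
  = 0.6799 m^3/s.

0.6799


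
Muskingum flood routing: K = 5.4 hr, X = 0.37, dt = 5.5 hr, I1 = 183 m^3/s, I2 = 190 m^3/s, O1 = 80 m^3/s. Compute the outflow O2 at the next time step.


Muskingum coefficients:
denom = 2*K*(1-X) + dt = 2*5.4*(1-0.37) + 5.5 = 12.304.
C0 = (dt - 2*K*X)/denom = (5.5 - 2*5.4*0.37)/12.304 = 0.1222.
C1 = (dt + 2*K*X)/denom = (5.5 + 2*5.4*0.37)/12.304 = 0.7718.
C2 = (2*K*(1-X) - dt)/denom = 0.106.
O2 = C0*I2 + C1*I1 + C2*O1
   = 0.1222*190 + 0.7718*183 + 0.106*80
   = 172.94 m^3/s.

172.94


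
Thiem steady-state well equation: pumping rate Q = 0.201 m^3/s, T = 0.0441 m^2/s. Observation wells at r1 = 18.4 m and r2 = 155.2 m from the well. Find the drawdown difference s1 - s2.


Thiem equation: s1 - s2 = Q/(2*pi*T) * ln(r2/r1).
ln(r2/r1) = ln(155.2/18.4) = 2.1324.
Q/(2*pi*T) = 0.201 / (2*pi*0.0441) = 0.201 / 0.2771 = 0.7254.
s1 - s2 = 0.7254 * 2.1324 = 1.5468 m.

1.5468


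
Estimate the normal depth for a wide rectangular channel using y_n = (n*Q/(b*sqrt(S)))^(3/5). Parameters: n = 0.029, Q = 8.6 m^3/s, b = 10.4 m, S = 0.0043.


We use the wide-channel approximation y_n = (n*Q/(b*sqrt(S)))^(3/5).
sqrt(S) = sqrt(0.0043) = 0.065574.
Numerator: n*Q = 0.029 * 8.6 = 0.2494.
Denominator: b*sqrt(S) = 10.4 * 0.065574 = 0.68197.
arg = 0.3657.
y_n = 0.3657^(3/5) = 0.5469 m.

0.5469


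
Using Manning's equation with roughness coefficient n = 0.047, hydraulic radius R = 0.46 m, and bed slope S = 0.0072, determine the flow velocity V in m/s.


Manning's equation gives V = (1/n) * R^(2/3) * S^(1/2).
First, compute R^(2/3) = 0.46^(2/3) = 0.5959.
Next, S^(1/2) = 0.0072^(1/2) = 0.084853.
Then 1/n = 1/0.047 = 21.28.
V = 21.28 * 0.5959 * 0.084853 = 1.0758 m/s.

1.0758


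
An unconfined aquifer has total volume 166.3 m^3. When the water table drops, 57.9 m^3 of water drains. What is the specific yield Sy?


Specific yield Sy = Volume drained / Total volume.
Sy = 57.9 / 166.3
   = 0.3482.

0.3482


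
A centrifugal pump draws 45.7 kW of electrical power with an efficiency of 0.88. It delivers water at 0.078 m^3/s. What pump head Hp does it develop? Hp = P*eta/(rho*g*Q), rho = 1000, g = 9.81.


Pump head formula: Hp = P * eta / (rho * g * Q).
Numerator: P * eta = 45.7 * 1000 * 0.88 = 40216.0 W.
Denominator: rho * g * Q = 1000 * 9.81 * 0.078 = 765.18.
Hp = 40216.0 / 765.18 = 52.56 m.

52.56


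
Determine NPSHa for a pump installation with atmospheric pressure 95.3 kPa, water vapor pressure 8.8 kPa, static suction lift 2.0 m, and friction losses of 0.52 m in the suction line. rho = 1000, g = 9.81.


NPSHa = p_atm/(rho*g) - z_s - hf_s - p_vap/(rho*g).
p_atm/(rho*g) = 95.3*1000 / (1000*9.81) = 9.715 m.
p_vap/(rho*g) = 8.8*1000 / (1000*9.81) = 0.897 m.
NPSHa = 9.715 - 2.0 - 0.52 - 0.897
      = 6.3 m.

6.3


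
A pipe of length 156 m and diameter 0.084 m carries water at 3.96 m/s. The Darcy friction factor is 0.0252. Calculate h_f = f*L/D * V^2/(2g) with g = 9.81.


Darcy-Weisbach equation: h_f = f * (L/D) * V^2/(2g).
f * L/D = 0.0252 * 156/0.084 = 46.8.
V^2/(2g) = 3.96^2 / (2*9.81) = 15.6816 / 19.62 = 0.7993 m.
h_f = 46.8 * 0.7993 = 37.406 m.

37.406


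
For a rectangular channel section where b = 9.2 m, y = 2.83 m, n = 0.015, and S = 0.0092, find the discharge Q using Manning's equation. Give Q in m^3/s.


For a rectangular channel, the cross-sectional area A = b * y = 9.2 * 2.83 = 26.04 m^2.
The wetted perimeter P = b + 2y = 9.2 + 2*2.83 = 14.86 m.
Hydraulic radius R = A/P = 26.04/14.86 = 1.7521 m.
Velocity V = (1/n)*R^(2/3)*S^(1/2) = (1/0.015)*1.7521^(2/3)*0.0092^(1/2) = 9.2934 m/s.
Discharge Q = A * V = 26.04 * 9.2934 = 241.962 m^3/s.

241.962


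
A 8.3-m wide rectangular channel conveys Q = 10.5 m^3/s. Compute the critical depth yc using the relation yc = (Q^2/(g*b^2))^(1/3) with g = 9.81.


Using yc = (Q^2 / (g * b^2))^(1/3):
Q^2 = 10.5^2 = 110.25.
g * b^2 = 9.81 * 8.3^2 = 9.81 * 68.89 = 675.81.
Q^2 / (g*b^2) = 110.25 / 675.81 = 0.1631.
yc = 0.1631^(1/3) = 0.5464 m.

0.5464


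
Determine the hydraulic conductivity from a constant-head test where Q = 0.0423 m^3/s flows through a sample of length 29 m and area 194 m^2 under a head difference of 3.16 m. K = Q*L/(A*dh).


From K = Q*L / (A*dh):
Numerator: Q*L = 0.0423 * 29 = 1.2267.
Denominator: A*dh = 194 * 3.16 = 613.04.
K = 1.2267 / 613.04 = 0.002001 m/s.

0.002001


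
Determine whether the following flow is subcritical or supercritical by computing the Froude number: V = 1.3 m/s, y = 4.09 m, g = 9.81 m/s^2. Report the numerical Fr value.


The Froude number is defined as Fr = V / sqrt(g*y).
g*y = 9.81 * 4.09 = 40.1229.
sqrt(g*y) = sqrt(40.1229) = 6.3343.
Fr = 1.3 / 6.3343 = 0.2052.
Since Fr < 1, the flow is subcritical.

0.2052


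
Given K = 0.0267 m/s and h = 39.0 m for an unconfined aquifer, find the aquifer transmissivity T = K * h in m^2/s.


Transmissivity is defined as T = K * h.
T = 0.0267 * 39.0
  = 1.0413 m^2/s.

1.0413


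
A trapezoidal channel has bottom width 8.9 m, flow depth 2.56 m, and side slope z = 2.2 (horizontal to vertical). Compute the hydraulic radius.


For a trapezoidal section with side slope z:
A = (b + z*y)*y = (8.9 + 2.2*2.56)*2.56 = 37.202 m^2.
P = b + 2*y*sqrt(1 + z^2) = 8.9 + 2*2.56*sqrt(1 + 2.2^2) = 21.273 m.
R = A/P = 37.202 / 21.273 = 1.7488 m.

1.7488


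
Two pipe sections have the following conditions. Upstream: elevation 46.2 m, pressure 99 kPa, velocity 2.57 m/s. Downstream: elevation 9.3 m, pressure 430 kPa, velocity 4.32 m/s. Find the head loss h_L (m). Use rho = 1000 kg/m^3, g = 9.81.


Total head at each section: H = z + p/(rho*g) + V^2/(2g).
H1 = 46.2 + 99*1000/(1000*9.81) + 2.57^2/(2*9.81)
   = 46.2 + 10.092 + 0.3366
   = 56.628 m.
H2 = 9.3 + 430*1000/(1000*9.81) + 4.32^2/(2*9.81)
   = 9.3 + 43.833 + 0.9512
   = 54.084 m.
h_L = H1 - H2 = 56.628 - 54.084 = 2.544 m.

2.544


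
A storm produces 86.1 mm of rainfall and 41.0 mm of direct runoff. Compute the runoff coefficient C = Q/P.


The runoff coefficient C = runoff depth / rainfall depth.
C = 41.0 / 86.1
  = 0.4762.

0.4762


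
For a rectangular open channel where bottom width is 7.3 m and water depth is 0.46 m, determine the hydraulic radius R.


For a rectangular section:
Flow area A = b * y = 7.3 * 0.46 = 3.36 m^2.
Wetted perimeter P = b + 2y = 7.3 + 2*0.46 = 8.22 m.
Hydraulic radius R = A/P = 3.36 / 8.22 = 0.4085 m.

0.4085


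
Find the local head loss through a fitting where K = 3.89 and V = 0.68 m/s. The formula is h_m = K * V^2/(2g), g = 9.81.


Minor loss formula: h_m = K * V^2/(2g).
V^2 = 0.68^2 = 0.4624.
V^2/(2g) = 0.4624 / 19.62 = 0.0236 m.
h_m = 3.89 * 0.0236 = 0.0917 m.

0.0917


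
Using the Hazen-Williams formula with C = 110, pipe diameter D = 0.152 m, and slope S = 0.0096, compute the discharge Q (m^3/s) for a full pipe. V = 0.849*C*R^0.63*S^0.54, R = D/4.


For a full circular pipe, R = D/4 = 0.152/4 = 0.038 m.
V = 0.849 * 110 * 0.038^0.63 * 0.0096^0.54
  = 0.849 * 110 * 0.127428 * 0.081363
  = 0.9683 m/s.
Pipe area A = pi*D^2/4 = pi*0.152^2/4 = 0.0181 m^2.
Q = A * V = 0.0181 * 0.9683 = 0.0176 m^3/s.

0.0176


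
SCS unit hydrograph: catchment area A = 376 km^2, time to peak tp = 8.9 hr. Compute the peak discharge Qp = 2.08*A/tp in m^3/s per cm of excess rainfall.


SCS formula: Qp = 2.08 * A / tp.
Qp = 2.08 * 376 / 8.9
   = 782.08 / 8.9
   = 87.87 m^3/s per cm.

87.87


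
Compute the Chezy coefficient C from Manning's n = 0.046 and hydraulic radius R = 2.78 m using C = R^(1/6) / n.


The Chezy coefficient relates to Manning's n through C = R^(1/6) / n.
R^(1/6) = 2.78^(1/6) = 1.185789.
C = 1.185789 / 0.046 = 25.78 m^(1/2)/s.

25.78


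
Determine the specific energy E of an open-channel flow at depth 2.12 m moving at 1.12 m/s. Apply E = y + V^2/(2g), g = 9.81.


Specific energy E = y + V^2/(2g).
Velocity head = V^2/(2g) = 1.12^2 / (2*9.81) = 1.2544 / 19.62 = 0.0639 m.
E = 2.12 + 0.0639 = 2.1839 m.

2.1839


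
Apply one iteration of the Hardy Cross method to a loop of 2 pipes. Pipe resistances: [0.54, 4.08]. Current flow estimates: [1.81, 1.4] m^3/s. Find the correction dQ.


Numerator terms (r*Q*|Q|): 0.54*1.81*|1.81| = 1.7691; 4.08*1.4*|1.4| = 7.9968.
Sum of numerator = 9.7659.
Denominator terms (r*|Q|): 0.54*|1.81| = 0.9774; 4.08*|1.4| = 5.712.
2 * sum of denominator = 2 * 6.6894 = 13.3788.
dQ = -9.7659 / 13.3788 = -0.73 m^3/s.

-0.73


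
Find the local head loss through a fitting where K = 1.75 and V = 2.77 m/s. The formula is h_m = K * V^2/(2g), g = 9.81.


Minor loss formula: h_m = K * V^2/(2g).
V^2 = 2.77^2 = 7.6729.
V^2/(2g) = 7.6729 / 19.62 = 0.3911 m.
h_m = 1.75 * 0.3911 = 0.6844 m.

0.6844


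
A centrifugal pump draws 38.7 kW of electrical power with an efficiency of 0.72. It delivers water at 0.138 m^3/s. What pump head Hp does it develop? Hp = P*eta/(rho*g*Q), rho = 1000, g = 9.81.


Pump head formula: Hp = P * eta / (rho * g * Q).
Numerator: P * eta = 38.7 * 1000 * 0.72 = 27864.0 W.
Denominator: rho * g * Q = 1000 * 9.81 * 0.138 = 1353.78.
Hp = 27864.0 / 1353.78 = 20.58 m.

20.58


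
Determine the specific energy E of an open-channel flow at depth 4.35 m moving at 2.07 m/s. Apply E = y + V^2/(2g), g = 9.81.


Specific energy E = y + V^2/(2g).
Velocity head = V^2/(2g) = 2.07^2 / (2*9.81) = 4.2849 / 19.62 = 0.2184 m.
E = 4.35 + 0.2184 = 4.5684 m.

4.5684


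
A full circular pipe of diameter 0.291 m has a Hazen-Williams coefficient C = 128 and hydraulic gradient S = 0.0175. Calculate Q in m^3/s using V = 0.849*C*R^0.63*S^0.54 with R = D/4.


For a full circular pipe, R = D/4 = 0.291/4 = 0.0727 m.
V = 0.849 * 128 * 0.0727^0.63 * 0.0175^0.54
  = 0.849 * 128 * 0.191847 * 0.112523
  = 2.3459 m/s.
Pipe area A = pi*D^2/4 = pi*0.291^2/4 = 0.0665 m^2.
Q = A * V = 0.0665 * 2.3459 = 0.156 m^3/s.

0.156


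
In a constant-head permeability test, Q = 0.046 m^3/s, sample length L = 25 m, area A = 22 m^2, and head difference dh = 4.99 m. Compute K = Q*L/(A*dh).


From K = Q*L / (A*dh):
Numerator: Q*L = 0.046 * 25 = 1.15.
Denominator: A*dh = 22 * 4.99 = 109.78.
K = 1.15 / 109.78 = 0.010475 m/s.

0.010475


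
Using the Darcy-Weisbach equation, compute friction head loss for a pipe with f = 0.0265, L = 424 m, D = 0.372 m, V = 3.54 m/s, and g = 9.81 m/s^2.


Darcy-Weisbach equation: h_f = f * (L/D) * V^2/(2g).
f * L/D = 0.0265 * 424/0.372 = 30.2043.
V^2/(2g) = 3.54^2 / (2*9.81) = 12.5316 / 19.62 = 0.6387 m.
h_f = 30.2043 * 0.6387 = 19.292 m.

19.292


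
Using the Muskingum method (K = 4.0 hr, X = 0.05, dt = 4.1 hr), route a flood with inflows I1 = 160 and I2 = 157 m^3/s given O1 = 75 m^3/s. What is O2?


Muskingum coefficients:
denom = 2*K*(1-X) + dt = 2*4.0*(1-0.05) + 4.1 = 11.7.
C0 = (dt - 2*K*X)/denom = (4.1 - 2*4.0*0.05)/11.7 = 0.3162.
C1 = (dt + 2*K*X)/denom = (4.1 + 2*4.0*0.05)/11.7 = 0.3846.
C2 = (2*K*(1-X) - dt)/denom = 0.2991.
O2 = C0*I2 + C1*I1 + C2*O1
   = 0.3162*157 + 0.3846*160 + 0.2991*75
   = 133.62 m^3/s.

133.62


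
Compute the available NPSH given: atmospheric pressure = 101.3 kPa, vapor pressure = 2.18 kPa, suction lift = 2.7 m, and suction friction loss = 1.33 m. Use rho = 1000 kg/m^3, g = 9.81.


NPSHa = p_atm/(rho*g) - z_s - hf_s - p_vap/(rho*g).
p_atm/(rho*g) = 101.3*1000 / (1000*9.81) = 10.326 m.
p_vap/(rho*g) = 2.18*1000 / (1000*9.81) = 0.222 m.
NPSHa = 10.326 - 2.7 - 1.33 - 0.222
      = 6.07 m.

6.07


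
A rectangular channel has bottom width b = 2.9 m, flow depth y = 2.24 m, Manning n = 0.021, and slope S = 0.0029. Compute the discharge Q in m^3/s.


For a rectangular channel, the cross-sectional area A = b * y = 2.9 * 2.24 = 6.5 m^2.
The wetted perimeter P = b + 2y = 2.9 + 2*2.24 = 7.38 m.
Hydraulic radius R = A/P = 6.5/7.38 = 0.8802 m.
Velocity V = (1/n)*R^(2/3)*S^(1/2) = (1/0.021)*0.8802^(2/3)*0.0029^(1/2) = 2.3553 m/s.
Discharge Q = A * V = 6.5 * 2.3553 = 15.3 m^3/s.

15.3


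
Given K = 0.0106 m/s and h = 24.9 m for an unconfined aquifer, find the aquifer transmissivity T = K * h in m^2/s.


Transmissivity is defined as T = K * h.
T = 0.0106 * 24.9
  = 0.2639 m^2/s.

0.2639


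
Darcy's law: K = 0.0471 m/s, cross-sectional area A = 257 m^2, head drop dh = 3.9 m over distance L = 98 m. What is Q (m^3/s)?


Darcy's law: Q = K * A * i, where i = dh/L.
Hydraulic gradient i = 3.9 / 98 = 0.039796.
Q = 0.0471 * 257 * 0.039796
  = 0.4817 m^3/s.

0.4817


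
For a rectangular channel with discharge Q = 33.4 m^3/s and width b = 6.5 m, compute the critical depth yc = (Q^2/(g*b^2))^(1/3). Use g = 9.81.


Using yc = (Q^2 / (g * b^2))^(1/3):
Q^2 = 33.4^2 = 1115.56.
g * b^2 = 9.81 * 6.5^2 = 9.81 * 42.25 = 414.47.
Q^2 / (g*b^2) = 1115.56 / 414.47 = 2.6915.
yc = 2.6915^(1/3) = 1.391 m.

1.391


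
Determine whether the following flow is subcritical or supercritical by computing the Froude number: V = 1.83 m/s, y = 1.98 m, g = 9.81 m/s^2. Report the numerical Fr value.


The Froude number is defined as Fr = V / sqrt(g*y).
g*y = 9.81 * 1.98 = 19.4238.
sqrt(g*y) = sqrt(19.4238) = 4.4072.
Fr = 1.83 / 4.4072 = 0.4152.
Since Fr < 1, the flow is subcritical.

0.4152


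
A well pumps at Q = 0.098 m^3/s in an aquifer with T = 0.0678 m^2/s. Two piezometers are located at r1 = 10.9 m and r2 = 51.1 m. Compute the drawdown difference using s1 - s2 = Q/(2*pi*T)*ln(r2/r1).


Thiem equation: s1 - s2 = Q/(2*pi*T) * ln(r2/r1).
ln(r2/r1) = ln(51.1/10.9) = 1.545.
Q/(2*pi*T) = 0.098 / (2*pi*0.0678) = 0.098 / 0.426 = 0.23.
s1 - s2 = 0.23 * 1.545 = 0.3554 m.

0.3554


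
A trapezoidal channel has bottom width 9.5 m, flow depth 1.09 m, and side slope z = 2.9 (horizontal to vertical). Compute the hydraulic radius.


For a trapezoidal section with side slope z:
A = (b + z*y)*y = (9.5 + 2.9*1.09)*1.09 = 13.8 m^2.
P = b + 2*y*sqrt(1 + z^2) = 9.5 + 2*1.09*sqrt(1 + 2.9^2) = 16.187 m.
R = A/P = 13.8 / 16.187 = 0.8526 m.

0.8526


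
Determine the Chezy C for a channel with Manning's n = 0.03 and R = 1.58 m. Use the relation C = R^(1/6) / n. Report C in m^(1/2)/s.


The Chezy coefficient relates to Manning's n through C = R^(1/6) / n.
R^(1/6) = 1.58^(1/6) = 1.079219.
C = 1.079219 / 0.03 = 35.97 m^(1/2)/s.

35.97


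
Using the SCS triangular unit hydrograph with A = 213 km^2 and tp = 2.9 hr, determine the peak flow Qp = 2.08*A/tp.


SCS formula: Qp = 2.08 * A / tp.
Qp = 2.08 * 213 / 2.9
   = 443.04 / 2.9
   = 152.77 m^3/s per cm.

152.77


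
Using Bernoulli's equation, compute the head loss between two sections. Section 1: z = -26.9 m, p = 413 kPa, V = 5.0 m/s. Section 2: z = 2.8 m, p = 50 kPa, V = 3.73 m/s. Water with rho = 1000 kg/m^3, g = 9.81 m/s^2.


Total head at each section: H = z + p/(rho*g) + V^2/(2g).
H1 = -26.9 + 413*1000/(1000*9.81) + 5.0^2/(2*9.81)
   = -26.9 + 42.1 + 1.2742
   = 16.474 m.
H2 = 2.8 + 50*1000/(1000*9.81) + 3.73^2/(2*9.81)
   = 2.8 + 5.097 + 0.7091
   = 8.606 m.
h_L = H1 - H2 = 16.474 - 8.606 = 7.868 m.

7.868


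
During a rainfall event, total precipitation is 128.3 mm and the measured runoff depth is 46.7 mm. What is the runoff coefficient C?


The runoff coefficient C = runoff depth / rainfall depth.
C = 46.7 / 128.3
  = 0.364.

0.364


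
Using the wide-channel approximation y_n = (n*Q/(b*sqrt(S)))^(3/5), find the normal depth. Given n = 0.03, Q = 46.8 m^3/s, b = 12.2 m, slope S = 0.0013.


We use the wide-channel approximation y_n = (n*Q/(b*sqrt(S)))^(3/5).
sqrt(S) = sqrt(0.0013) = 0.036056.
Numerator: n*Q = 0.03 * 46.8 = 1.404.
Denominator: b*sqrt(S) = 12.2 * 0.036056 = 0.439883.
arg = 3.1918.
y_n = 3.1918^(3/5) = 2.0064 m.

2.0064


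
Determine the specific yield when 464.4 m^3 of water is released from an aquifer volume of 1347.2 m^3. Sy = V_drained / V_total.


Specific yield Sy = Volume drained / Total volume.
Sy = 464.4 / 1347.2
   = 0.3447.

0.3447


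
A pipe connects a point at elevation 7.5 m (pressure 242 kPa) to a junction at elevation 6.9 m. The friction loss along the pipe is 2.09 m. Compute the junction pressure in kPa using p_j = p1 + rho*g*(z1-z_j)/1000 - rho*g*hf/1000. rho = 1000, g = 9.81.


Junction pressure: p_j = p1 + rho*g*(z1 - z_j)/1000 - rho*g*hf/1000.
Elevation term = 1000*9.81*(7.5 - 6.9)/1000 = 5.886 kPa.
Friction term = 1000*9.81*2.09/1000 = 20.503 kPa.
p_j = 242 + 5.886 - 20.503 = 227.38 kPa.

227.38


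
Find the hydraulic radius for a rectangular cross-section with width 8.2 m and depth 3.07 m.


For a rectangular section:
Flow area A = b * y = 8.2 * 3.07 = 25.17 m^2.
Wetted perimeter P = b + 2y = 8.2 + 2*3.07 = 14.34 m.
Hydraulic radius R = A/P = 25.17 / 14.34 = 1.7555 m.

1.7555


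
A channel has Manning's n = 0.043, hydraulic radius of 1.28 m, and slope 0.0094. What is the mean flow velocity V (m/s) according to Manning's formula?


Manning's equation gives V = (1/n) * R^(2/3) * S^(1/2).
First, compute R^(2/3) = 1.28^(2/3) = 1.1789.
Next, S^(1/2) = 0.0094^(1/2) = 0.096954.
Then 1/n = 1/0.043 = 23.26.
V = 23.26 * 1.1789 * 0.096954 = 2.6581 m/s.

2.6581


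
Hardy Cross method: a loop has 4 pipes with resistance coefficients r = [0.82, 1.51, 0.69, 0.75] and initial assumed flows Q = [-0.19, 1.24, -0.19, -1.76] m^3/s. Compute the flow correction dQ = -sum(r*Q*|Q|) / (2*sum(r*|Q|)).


Numerator terms (r*Q*|Q|): 0.82*-0.19*|-0.19| = -0.0296; 1.51*1.24*|1.24| = 2.3218; 0.69*-0.19*|-0.19| = -0.0249; 0.75*-1.76*|-1.76| = -2.3232.
Sum of numerator = -0.0559.
Denominator terms (r*|Q|): 0.82*|-0.19| = 0.1558; 1.51*|1.24| = 1.8724; 0.69*|-0.19| = 0.1311; 0.75*|-1.76| = 1.32.
2 * sum of denominator = 2 * 3.4793 = 6.9586.
dQ = --0.0559 / 6.9586 = 0.008 m^3/s.

0.008


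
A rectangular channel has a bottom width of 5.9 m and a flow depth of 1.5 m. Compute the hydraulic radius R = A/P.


For a rectangular section:
Flow area A = b * y = 5.9 * 1.5 = 8.85 m^2.
Wetted perimeter P = b + 2y = 5.9 + 2*1.5 = 8.9 m.
Hydraulic radius R = A/P = 8.85 / 8.9 = 0.9944 m.

0.9944


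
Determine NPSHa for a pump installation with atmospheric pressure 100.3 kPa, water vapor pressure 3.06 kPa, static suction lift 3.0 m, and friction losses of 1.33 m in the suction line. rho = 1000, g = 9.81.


NPSHa = p_atm/(rho*g) - z_s - hf_s - p_vap/(rho*g).
p_atm/(rho*g) = 100.3*1000 / (1000*9.81) = 10.224 m.
p_vap/(rho*g) = 3.06*1000 / (1000*9.81) = 0.312 m.
NPSHa = 10.224 - 3.0 - 1.33 - 0.312
      = 5.58 m.

5.58


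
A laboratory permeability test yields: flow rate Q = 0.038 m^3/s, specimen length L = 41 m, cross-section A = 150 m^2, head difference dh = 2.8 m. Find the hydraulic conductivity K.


From K = Q*L / (A*dh):
Numerator: Q*L = 0.038 * 41 = 1.558.
Denominator: A*dh = 150 * 2.8 = 420.0.
K = 1.558 / 420.0 = 0.00371 m/s.

0.00371


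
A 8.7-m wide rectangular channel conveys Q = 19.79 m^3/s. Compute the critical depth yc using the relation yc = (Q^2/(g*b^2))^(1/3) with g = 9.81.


Using yc = (Q^2 / (g * b^2))^(1/3):
Q^2 = 19.79^2 = 391.64.
g * b^2 = 9.81 * 8.7^2 = 9.81 * 75.69 = 742.52.
Q^2 / (g*b^2) = 391.64 / 742.52 = 0.5274.
yc = 0.5274^(1/3) = 0.808 m.

0.808


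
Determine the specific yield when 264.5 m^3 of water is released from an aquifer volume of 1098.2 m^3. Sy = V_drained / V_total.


Specific yield Sy = Volume drained / Total volume.
Sy = 264.5 / 1098.2
   = 0.2408.

0.2408


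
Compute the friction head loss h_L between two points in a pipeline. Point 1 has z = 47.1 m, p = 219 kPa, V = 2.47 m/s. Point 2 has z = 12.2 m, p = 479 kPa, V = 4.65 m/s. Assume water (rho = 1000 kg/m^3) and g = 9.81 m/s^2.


Total head at each section: H = z + p/(rho*g) + V^2/(2g).
H1 = 47.1 + 219*1000/(1000*9.81) + 2.47^2/(2*9.81)
   = 47.1 + 22.324 + 0.311
   = 69.735 m.
H2 = 12.2 + 479*1000/(1000*9.81) + 4.65^2/(2*9.81)
   = 12.2 + 48.828 + 1.1021
   = 62.13 m.
h_L = H1 - H2 = 69.735 - 62.13 = 7.605 m.

7.605


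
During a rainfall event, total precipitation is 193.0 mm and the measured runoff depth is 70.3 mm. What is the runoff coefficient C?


The runoff coefficient C = runoff depth / rainfall depth.
C = 70.3 / 193.0
  = 0.3642.

0.3642


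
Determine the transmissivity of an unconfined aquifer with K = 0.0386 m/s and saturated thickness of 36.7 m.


Transmissivity is defined as T = K * h.
T = 0.0386 * 36.7
  = 1.4166 m^2/s.

1.4166


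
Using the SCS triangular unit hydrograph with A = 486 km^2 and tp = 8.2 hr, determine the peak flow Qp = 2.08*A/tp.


SCS formula: Qp = 2.08 * A / tp.
Qp = 2.08 * 486 / 8.2
   = 1010.88 / 8.2
   = 123.28 m^3/s per cm.

123.28


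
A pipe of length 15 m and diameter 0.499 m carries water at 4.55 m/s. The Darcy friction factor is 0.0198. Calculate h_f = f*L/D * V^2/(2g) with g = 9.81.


Darcy-Weisbach equation: h_f = f * (L/D) * V^2/(2g).
f * L/D = 0.0198 * 15/0.499 = 0.5952.
V^2/(2g) = 4.55^2 / (2*9.81) = 20.7025 / 19.62 = 1.0552 m.
h_f = 0.5952 * 1.0552 = 0.628 m.

0.628


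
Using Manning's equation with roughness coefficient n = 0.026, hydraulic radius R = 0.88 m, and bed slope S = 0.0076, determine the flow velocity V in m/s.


Manning's equation gives V = (1/n) * R^(2/3) * S^(1/2).
First, compute R^(2/3) = 0.88^(2/3) = 0.9183.
Next, S^(1/2) = 0.0076^(1/2) = 0.087178.
Then 1/n = 1/0.026 = 38.46.
V = 38.46 * 0.9183 * 0.087178 = 3.0791 m/s.

3.0791


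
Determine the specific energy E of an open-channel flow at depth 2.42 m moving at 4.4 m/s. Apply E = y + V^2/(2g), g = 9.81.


Specific energy E = y + V^2/(2g).
Velocity head = V^2/(2g) = 4.4^2 / (2*9.81) = 19.36 / 19.62 = 0.9867 m.
E = 2.42 + 0.9867 = 3.4067 m.

3.4067


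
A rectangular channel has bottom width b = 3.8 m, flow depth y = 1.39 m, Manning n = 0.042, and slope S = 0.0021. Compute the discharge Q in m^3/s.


For a rectangular channel, the cross-sectional area A = b * y = 3.8 * 1.39 = 5.28 m^2.
The wetted perimeter P = b + 2y = 3.8 + 2*1.39 = 6.58 m.
Hydraulic radius R = A/P = 5.28/6.58 = 0.8027 m.
Velocity V = (1/n)*R^(2/3)*S^(1/2) = (1/0.042)*0.8027^(2/3)*0.0021^(1/2) = 0.9424 m/s.
Discharge Q = A * V = 5.28 * 0.9424 = 4.978 m^3/s.

4.978


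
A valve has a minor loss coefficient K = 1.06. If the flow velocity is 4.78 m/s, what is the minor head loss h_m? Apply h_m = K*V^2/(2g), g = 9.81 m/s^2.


Minor loss formula: h_m = K * V^2/(2g).
V^2 = 4.78^2 = 22.8484.
V^2/(2g) = 22.8484 / 19.62 = 1.1645 m.
h_m = 1.06 * 1.1645 = 1.2344 m.

1.2344


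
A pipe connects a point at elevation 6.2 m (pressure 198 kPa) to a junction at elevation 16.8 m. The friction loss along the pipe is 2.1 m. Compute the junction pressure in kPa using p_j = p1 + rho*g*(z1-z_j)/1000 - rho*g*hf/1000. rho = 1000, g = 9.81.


Junction pressure: p_j = p1 + rho*g*(z1 - z_j)/1000 - rho*g*hf/1000.
Elevation term = 1000*9.81*(6.2 - 16.8)/1000 = -103.986 kPa.
Friction term = 1000*9.81*2.1/1000 = 20.601 kPa.
p_j = 198 + -103.986 - 20.601 = 73.41 kPa.

73.41


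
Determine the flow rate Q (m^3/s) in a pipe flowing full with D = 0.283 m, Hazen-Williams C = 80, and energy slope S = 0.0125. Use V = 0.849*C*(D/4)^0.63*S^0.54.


For a full circular pipe, R = D/4 = 0.283/4 = 0.0707 m.
V = 0.849 * 80 * 0.0707^0.63 * 0.0125^0.54
  = 0.849 * 80 * 0.188507 * 0.093828
  = 1.2013 m/s.
Pipe area A = pi*D^2/4 = pi*0.283^2/4 = 0.0629 m^2.
Q = A * V = 0.0629 * 1.2013 = 0.0756 m^3/s.

0.0756


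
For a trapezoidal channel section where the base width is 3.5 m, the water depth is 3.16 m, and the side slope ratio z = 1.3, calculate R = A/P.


For a trapezoidal section with side slope z:
A = (b + z*y)*y = (3.5 + 1.3*3.16)*3.16 = 24.041 m^2.
P = b + 2*y*sqrt(1 + z^2) = 3.5 + 2*3.16*sqrt(1 + 1.3^2) = 13.866 m.
R = A/P = 24.041 / 13.866 = 1.7339 m.

1.7339


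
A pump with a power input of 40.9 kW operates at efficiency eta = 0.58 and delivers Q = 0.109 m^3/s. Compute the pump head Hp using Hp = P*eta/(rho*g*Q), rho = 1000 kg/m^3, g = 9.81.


Pump head formula: Hp = P * eta / (rho * g * Q).
Numerator: P * eta = 40.9 * 1000 * 0.58 = 23722.0 W.
Denominator: rho * g * Q = 1000 * 9.81 * 0.109 = 1069.29.
Hp = 23722.0 / 1069.29 = 22.18 m.

22.18


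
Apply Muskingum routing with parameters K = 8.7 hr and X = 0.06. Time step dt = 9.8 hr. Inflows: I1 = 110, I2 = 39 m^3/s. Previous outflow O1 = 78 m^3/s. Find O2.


Muskingum coefficients:
denom = 2*K*(1-X) + dt = 2*8.7*(1-0.06) + 9.8 = 26.156.
C0 = (dt - 2*K*X)/denom = (9.8 - 2*8.7*0.06)/26.156 = 0.3348.
C1 = (dt + 2*K*X)/denom = (9.8 + 2*8.7*0.06)/26.156 = 0.4146.
C2 = (2*K*(1-X) - dt)/denom = 0.2506.
O2 = C0*I2 + C1*I1 + C2*O1
   = 0.3348*39 + 0.4146*110 + 0.2506*78
   = 78.21 m^3/s.

78.21


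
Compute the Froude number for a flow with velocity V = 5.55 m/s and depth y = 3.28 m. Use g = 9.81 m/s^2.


The Froude number is defined as Fr = V / sqrt(g*y).
g*y = 9.81 * 3.28 = 32.1768.
sqrt(g*y) = sqrt(32.1768) = 5.6725.
Fr = 5.55 / 5.6725 = 0.9784.

0.9784


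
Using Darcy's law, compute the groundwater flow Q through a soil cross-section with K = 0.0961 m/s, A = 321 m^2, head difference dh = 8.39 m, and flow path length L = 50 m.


Darcy's law: Q = K * A * i, where i = dh/L.
Hydraulic gradient i = 8.39 / 50 = 0.1678.
Q = 0.0961 * 321 * 0.1678
  = 5.1763 m^3/s.

5.1763


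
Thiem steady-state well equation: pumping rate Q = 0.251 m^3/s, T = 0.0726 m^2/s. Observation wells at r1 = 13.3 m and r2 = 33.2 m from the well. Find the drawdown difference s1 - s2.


Thiem equation: s1 - s2 = Q/(2*pi*T) * ln(r2/r1).
ln(r2/r1) = ln(33.2/13.3) = 0.9148.
Q/(2*pi*T) = 0.251 / (2*pi*0.0726) = 0.251 / 0.4562 = 0.5502.
s1 - s2 = 0.5502 * 0.9148 = 0.5034 m.

0.5034


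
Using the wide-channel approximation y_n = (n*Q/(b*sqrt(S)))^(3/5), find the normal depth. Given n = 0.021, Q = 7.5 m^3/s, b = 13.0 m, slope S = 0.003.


We use the wide-channel approximation y_n = (n*Q/(b*sqrt(S)))^(3/5).
sqrt(S) = sqrt(0.003) = 0.054772.
Numerator: n*Q = 0.021 * 7.5 = 0.1575.
Denominator: b*sqrt(S) = 13.0 * 0.054772 = 0.712036.
arg = 0.2212.
y_n = 0.2212^(3/5) = 0.4045 m.

0.4045


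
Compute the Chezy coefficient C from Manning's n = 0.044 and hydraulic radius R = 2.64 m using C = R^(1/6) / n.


The Chezy coefficient relates to Manning's n through C = R^(1/6) / n.
R^(1/6) = 2.64^(1/6) = 1.175621.
C = 1.175621 / 0.044 = 26.72 m^(1/2)/s.

26.72


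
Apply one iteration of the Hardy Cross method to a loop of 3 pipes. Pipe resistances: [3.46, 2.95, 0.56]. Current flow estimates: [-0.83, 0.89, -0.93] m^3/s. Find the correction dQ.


Numerator terms (r*Q*|Q|): 3.46*-0.83*|-0.83| = -2.3836; 2.95*0.89*|0.89| = 2.3367; 0.56*-0.93*|-0.93| = -0.4843.
Sum of numerator = -0.5312.
Denominator terms (r*|Q|): 3.46*|-0.83| = 2.8718; 2.95*|0.89| = 2.6255; 0.56*|-0.93| = 0.5208.
2 * sum of denominator = 2 * 6.0181 = 12.0362.
dQ = --0.5312 / 12.0362 = 0.0441 m^3/s.

0.0441


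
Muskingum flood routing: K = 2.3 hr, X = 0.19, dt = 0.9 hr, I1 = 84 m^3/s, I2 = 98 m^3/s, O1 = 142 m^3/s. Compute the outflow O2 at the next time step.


Muskingum coefficients:
denom = 2*K*(1-X) + dt = 2*2.3*(1-0.19) + 0.9 = 4.626.
C0 = (dt - 2*K*X)/denom = (0.9 - 2*2.3*0.19)/4.626 = 0.0056.
C1 = (dt + 2*K*X)/denom = (0.9 + 2*2.3*0.19)/4.626 = 0.3835.
C2 = (2*K*(1-X) - dt)/denom = 0.6109.
O2 = C0*I2 + C1*I1 + C2*O1
   = 0.0056*98 + 0.3835*84 + 0.6109*142
   = 119.51 m^3/s.

119.51


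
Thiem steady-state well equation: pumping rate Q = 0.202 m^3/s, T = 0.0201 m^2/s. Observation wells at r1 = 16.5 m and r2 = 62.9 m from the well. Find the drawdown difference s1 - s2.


Thiem equation: s1 - s2 = Q/(2*pi*T) * ln(r2/r1).
ln(r2/r1) = ln(62.9/16.5) = 1.3382.
Q/(2*pi*T) = 0.202 / (2*pi*0.0201) = 0.202 / 0.1263 = 1.5995.
s1 - s2 = 1.5995 * 1.3382 = 2.1404 m.

2.1404


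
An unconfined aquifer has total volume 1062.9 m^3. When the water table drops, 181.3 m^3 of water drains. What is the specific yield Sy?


Specific yield Sy = Volume drained / Total volume.
Sy = 181.3 / 1062.9
   = 0.1706.

0.1706


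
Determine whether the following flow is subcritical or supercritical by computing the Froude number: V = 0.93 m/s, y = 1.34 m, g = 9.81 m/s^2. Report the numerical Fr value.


The Froude number is defined as Fr = V / sqrt(g*y).
g*y = 9.81 * 1.34 = 13.1454.
sqrt(g*y) = sqrt(13.1454) = 3.6257.
Fr = 0.93 / 3.6257 = 0.2565.
Since Fr < 1, the flow is subcritical.

0.2565


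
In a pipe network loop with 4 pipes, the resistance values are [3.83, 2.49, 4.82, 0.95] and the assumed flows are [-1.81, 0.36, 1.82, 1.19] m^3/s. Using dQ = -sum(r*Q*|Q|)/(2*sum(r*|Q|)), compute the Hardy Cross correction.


Numerator terms (r*Q*|Q|): 3.83*-1.81*|-1.81| = -12.5475; 2.49*0.36*|0.36| = 0.3227; 4.82*1.82*|1.82| = 15.9658; 0.95*1.19*|1.19| = 1.3453.
Sum of numerator = 5.0863.
Denominator terms (r*|Q|): 3.83*|-1.81| = 6.9323; 2.49*|0.36| = 0.8964; 4.82*|1.82| = 8.7724; 0.95*|1.19| = 1.1305.
2 * sum of denominator = 2 * 17.7316 = 35.4632.
dQ = -5.0863 / 35.4632 = -0.1434 m^3/s.

-0.1434


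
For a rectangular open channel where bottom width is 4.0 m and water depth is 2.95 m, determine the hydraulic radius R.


For a rectangular section:
Flow area A = b * y = 4.0 * 2.95 = 11.8 m^2.
Wetted perimeter P = b + 2y = 4.0 + 2*2.95 = 9.9 m.
Hydraulic radius R = A/P = 11.8 / 9.9 = 1.1919 m.

1.1919


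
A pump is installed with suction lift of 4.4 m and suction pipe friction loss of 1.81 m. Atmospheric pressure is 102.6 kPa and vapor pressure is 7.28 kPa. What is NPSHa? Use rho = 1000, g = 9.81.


NPSHa = p_atm/(rho*g) - z_s - hf_s - p_vap/(rho*g).
p_atm/(rho*g) = 102.6*1000 / (1000*9.81) = 10.459 m.
p_vap/(rho*g) = 7.28*1000 / (1000*9.81) = 0.742 m.
NPSHa = 10.459 - 4.4 - 1.81 - 0.742
      = 3.51 m.

3.51


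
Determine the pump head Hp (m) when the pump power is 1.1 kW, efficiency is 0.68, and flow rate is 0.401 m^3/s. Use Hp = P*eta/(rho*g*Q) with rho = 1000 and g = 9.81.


Pump head formula: Hp = P * eta / (rho * g * Q).
Numerator: P * eta = 1.1 * 1000 * 0.68 = 748.0 W.
Denominator: rho * g * Q = 1000 * 9.81 * 0.401 = 3933.81.
Hp = 748.0 / 3933.81 = 0.19 m.

0.19


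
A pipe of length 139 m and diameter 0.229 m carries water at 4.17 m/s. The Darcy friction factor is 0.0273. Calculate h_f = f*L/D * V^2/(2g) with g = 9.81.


Darcy-Weisbach equation: h_f = f * (L/D) * V^2/(2g).
f * L/D = 0.0273 * 139/0.229 = 16.5707.
V^2/(2g) = 4.17^2 / (2*9.81) = 17.3889 / 19.62 = 0.8863 m.
h_f = 16.5707 * 0.8863 = 14.686 m.

14.686


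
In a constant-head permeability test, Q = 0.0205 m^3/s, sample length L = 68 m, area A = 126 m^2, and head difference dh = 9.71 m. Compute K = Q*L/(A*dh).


From K = Q*L / (A*dh):
Numerator: Q*L = 0.0205 * 68 = 1.394.
Denominator: A*dh = 126 * 9.71 = 1223.46.
K = 1.394 / 1223.46 = 0.001139 m/s.

0.001139


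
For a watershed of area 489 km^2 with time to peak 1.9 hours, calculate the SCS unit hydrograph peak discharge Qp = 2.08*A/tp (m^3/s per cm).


SCS formula: Qp = 2.08 * A / tp.
Qp = 2.08 * 489 / 1.9
   = 1017.12 / 1.9
   = 535.33 m^3/s per cm.

535.33


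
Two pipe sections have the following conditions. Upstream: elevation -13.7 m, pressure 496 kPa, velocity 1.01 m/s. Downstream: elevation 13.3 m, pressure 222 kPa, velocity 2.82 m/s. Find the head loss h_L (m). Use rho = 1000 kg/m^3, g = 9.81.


Total head at each section: H = z + p/(rho*g) + V^2/(2g).
H1 = -13.7 + 496*1000/(1000*9.81) + 1.01^2/(2*9.81)
   = -13.7 + 50.561 + 0.052
   = 36.913 m.
H2 = 13.3 + 222*1000/(1000*9.81) + 2.82^2/(2*9.81)
   = 13.3 + 22.63 + 0.4053
   = 36.335 m.
h_L = H1 - H2 = 36.913 - 36.335 = 0.577 m.

0.577


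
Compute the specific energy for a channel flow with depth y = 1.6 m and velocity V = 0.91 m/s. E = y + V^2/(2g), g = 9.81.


Specific energy E = y + V^2/(2g).
Velocity head = V^2/(2g) = 0.91^2 / (2*9.81) = 0.8281 / 19.62 = 0.0422 m.
E = 1.6 + 0.0422 = 1.6422 m.

1.6422


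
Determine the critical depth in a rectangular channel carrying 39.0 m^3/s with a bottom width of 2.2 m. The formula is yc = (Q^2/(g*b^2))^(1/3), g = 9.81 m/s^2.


Using yc = (Q^2 / (g * b^2))^(1/3):
Q^2 = 39.0^2 = 1521.0.
g * b^2 = 9.81 * 2.2^2 = 9.81 * 4.84 = 47.48.
Q^2 / (g*b^2) = 1521.0 / 47.48 = 32.0345.
yc = 32.0345^(1/3) = 3.1759 m.

3.1759


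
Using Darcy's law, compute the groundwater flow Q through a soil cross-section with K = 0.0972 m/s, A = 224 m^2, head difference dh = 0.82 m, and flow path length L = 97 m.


Darcy's law: Q = K * A * i, where i = dh/L.
Hydraulic gradient i = 0.82 / 97 = 0.008454.
Q = 0.0972 * 224 * 0.008454
  = 0.1841 m^3/s.

0.1841


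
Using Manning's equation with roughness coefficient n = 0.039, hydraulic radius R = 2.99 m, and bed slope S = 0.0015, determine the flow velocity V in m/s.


Manning's equation gives V = (1/n) * R^(2/3) * S^(1/2).
First, compute R^(2/3) = 2.99^(2/3) = 2.0755.
Next, S^(1/2) = 0.0015^(1/2) = 0.03873.
Then 1/n = 1/0.039 = 25.64.
V = 25.64 * 2.0755 * 0.03873 = 2.0611 m/s.

2.0611


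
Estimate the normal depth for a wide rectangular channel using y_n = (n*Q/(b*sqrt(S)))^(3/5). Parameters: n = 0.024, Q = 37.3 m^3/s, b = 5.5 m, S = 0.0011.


We use the wide-channel approximation y_n = (n*Q/(b*sqrt(S)))^(3/5).
sqrt(S) = sqrt(0.0011) = 0.033166.
Numerator: n*Q = 0.024 * 37.3 = 0.8952.
Denominator: b*sqrt(S) = 5.5 * 0.033166 = 0.182413.
arg = 4.9075.
y_n = 4.9075^(3/5) = 2.5973 m.

2.5973


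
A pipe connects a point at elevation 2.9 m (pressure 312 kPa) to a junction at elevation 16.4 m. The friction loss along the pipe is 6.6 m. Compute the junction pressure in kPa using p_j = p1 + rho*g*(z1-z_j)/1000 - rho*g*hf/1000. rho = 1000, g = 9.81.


Junction pressure: p_j = p1 + rho*g*(z1 - z_j)/1000 - rho*g*hf/1000.
Elevation term = 1000*9.81*(2.9 - 16.4)/1000 = -132.435 kPa.
Friction term = 1000*9.81*6.6/1000 = 64.746 kPa.
p_j = 312 + -132.435 - 64.746 = 114.82 kPa.

114.82


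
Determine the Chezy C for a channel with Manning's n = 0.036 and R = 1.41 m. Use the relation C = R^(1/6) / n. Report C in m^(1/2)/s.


The Chezy coefficient relates to Manning's n through C = R^(1/6) / n.
R^(1/6) = 1.41^(1/6) = 1.058936.
C = 1.058936 / 0.036 = 29.41 m^(1/2)/s.

29.41


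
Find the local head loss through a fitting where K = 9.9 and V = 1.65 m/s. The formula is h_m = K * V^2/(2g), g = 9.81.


Minor loss formula: h_m = K * V^2/(2g).
V^2 = 1.65^2 = 2.7225.
V^2/(2g) = 2.7225 / 19.62 = 0.1388 m.
h_m = 9.9 * 0.1388 = 1.3737 m.

1.3737


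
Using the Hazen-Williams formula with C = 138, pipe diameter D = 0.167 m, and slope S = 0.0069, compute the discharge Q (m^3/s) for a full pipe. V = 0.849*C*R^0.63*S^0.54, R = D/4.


For a full circular pipe, R = D/4 = 0.167/4 = 0.0418 m.
V = 0.849 * 138 * 0.0418^0.63 * 0.0069^0.54
  = 0.849 * 138 * 0.135211 * 0.068074
  = 1.0784 m/s.
Pipe area A = pi*D^2/4 = pi*0.167^2/4 = 0.0219 m^2.
Q = A * V = 0.0219 * 1.0784 = 0.0236 m^3/s.

0.0236


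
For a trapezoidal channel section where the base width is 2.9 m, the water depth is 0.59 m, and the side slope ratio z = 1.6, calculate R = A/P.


For a trapezoidal section with side slope z:
A = (b + z*y)*y = (2.9 + 1.6*0.59)*0.59 = 2.268 m^2.
P = b + 2*y*sqrt(1 + z^2) = 2.9 + 2*0.59*sqrt(1 + 1.6^2) = 5.126 m.
R = A/P = 2.268 / 5.126 = 0.4424 m.

0.4424


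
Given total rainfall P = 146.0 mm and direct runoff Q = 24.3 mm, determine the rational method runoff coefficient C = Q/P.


The runoff coefficient C = runoff depth / rainfall depth.
C = 24.3 / 146.0
  = 0.1664.

0.1664


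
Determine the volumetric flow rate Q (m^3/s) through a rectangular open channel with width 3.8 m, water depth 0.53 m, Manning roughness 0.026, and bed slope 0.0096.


For a rectangular channel, the cross-sectional area A = b * y = 3.8 * 0.53 = 2.01 m^2.
The wetted perimeter P = b + 2y = 3.8 + 2*0.53 = 4.86 m.
Hydraulic radius R = A/P = 2.01/4.86 = 0.4144 m.
Velocity V = (1/n)*R^(2/3)*S^(1/2) = (1/0.026)*0.4144^(2/3)*0.0096^(1/2) = 2.0946 m/s.
Discharge Q = A * V = 2.01 * 2.0946 = 4.219 m^3/s.

4.219


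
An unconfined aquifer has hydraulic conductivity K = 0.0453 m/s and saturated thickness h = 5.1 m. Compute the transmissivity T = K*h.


Transmissivity is defined as T = K * h.
T = 0.0453 * 5.1
  = 0.231 m^2/s.

0.231


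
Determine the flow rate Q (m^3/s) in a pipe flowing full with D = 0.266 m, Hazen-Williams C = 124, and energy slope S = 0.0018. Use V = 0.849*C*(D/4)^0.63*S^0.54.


For a full circular pipe, R = D/4 = 0.266/4 = 0.0665 m.
V = 0.849 * 124 * 0.0665^0.63 * 0.0018^0.54
  = 0.849 * 124 * 0.181292 * 0.032949
  = 0.6289 m/s.
Pipe area A = pi*D^2/4 = pi*0.266^2/4 = 0.0556 m^2.
Q = A * V = 0.0556 * 0.6289 = 0.0349 m^3/s.

0.0349


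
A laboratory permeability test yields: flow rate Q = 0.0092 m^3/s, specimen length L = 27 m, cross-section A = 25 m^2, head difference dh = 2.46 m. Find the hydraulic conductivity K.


From K = Q*L / (A*dh):
Numerator: Q*L = 0.0092 * 27 = 0.2484.
Denominator: A*dh = 25 * 2.46 = 61.5.
K = 0.2484 / 61.5 = 0.004039 m/s.

0.004039


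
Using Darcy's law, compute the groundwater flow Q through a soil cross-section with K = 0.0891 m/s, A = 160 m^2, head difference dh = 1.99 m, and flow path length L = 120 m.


Darcy's law: Q = K * A * i, where i = dh/L.
Hydraulic gradient i = 1.99 / 120 = 0.016583.
Q = 0.0891 * 160 * 0.016583
  = 0.2364 m^3/s.

0.2364


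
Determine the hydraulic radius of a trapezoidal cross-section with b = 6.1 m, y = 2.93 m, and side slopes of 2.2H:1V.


For a trapezoidal section with side slope z:
A = (b + z*y)*y = (6.1 + 2.2*2.93)*2.93 = 36.76 m^2.
P = b + 2*y*sqrt(1 + z^2) = 6.1 + 2*2.93*sqrt(1 + 2.2^2) = 20.261 m.
R = A/P = 36.76 / 20.261 = 1.8143 m.

1.8143


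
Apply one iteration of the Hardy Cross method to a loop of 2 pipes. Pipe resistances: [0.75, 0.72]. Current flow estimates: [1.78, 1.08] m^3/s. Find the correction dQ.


Numerator terms (r*Q*|Q|): 0.75*1.78*|1.78| = 2.3763; 0.72*1.08*|1.08| = 0.8398.
Sum of numerator = 3.2161.
Denominator terms (r*|Q|): 0.75*|1.78| = 1.335; 0.72*|1.08| = 0.7776.
2 * sum of denominator = 2 * 2.1126 = 4.2252.
dQ = -3.2161 / 4.2252 = -0.7612 m^3/s.

-0.7612


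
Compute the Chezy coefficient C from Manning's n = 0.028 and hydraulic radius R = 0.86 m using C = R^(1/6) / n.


The Chezy coefficient relates to Manning's n through C = R^(1/6) / n.
R^(1/6) = 0.86^(1/6) = 0.975176.
C = 0.975176 / 0.028 = 34.83 m^(1/2)/s.

34.83


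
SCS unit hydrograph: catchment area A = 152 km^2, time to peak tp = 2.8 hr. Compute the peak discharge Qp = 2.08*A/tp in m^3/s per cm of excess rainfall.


SCS formula: Qp = 2.08 * A / tp.
Qp = 2.08 * 152 / 2.8
   = 316.16 / 2.8
   = 112.91 m^3/s per cm.

112.91


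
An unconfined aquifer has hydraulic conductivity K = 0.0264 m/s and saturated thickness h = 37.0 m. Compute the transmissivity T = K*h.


Transmissivity is defined as T = K * h.
T = 0.0264 * 37.0
  = 0.9768 m^2/s.

0.9768


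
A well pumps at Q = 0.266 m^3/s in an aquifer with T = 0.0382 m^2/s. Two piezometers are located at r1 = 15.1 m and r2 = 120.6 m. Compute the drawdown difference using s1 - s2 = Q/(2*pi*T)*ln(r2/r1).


Thiem equation: s1 - s2 = Q/(2*pi*T) * ln(r2/r1).
ln(r2/r1) = ln(120.6/15.1) = 2.0778.
Q/(2*pi*T) = 0.266 / (2*pi*0.0382) = 0.266 / 0.24 = 1.1083.
s1 - s2 = 1.1083 * 2.0778 = 2.3027 m.

2.3027


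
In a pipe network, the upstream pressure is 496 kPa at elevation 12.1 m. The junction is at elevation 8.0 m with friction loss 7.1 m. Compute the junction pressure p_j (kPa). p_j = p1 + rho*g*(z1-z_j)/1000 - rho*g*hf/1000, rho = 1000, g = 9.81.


Junction pressure: p_j = p1 + rho*g*(z1 - z_j)/1000 - rho*g*hf/1000.
Elevation term = 1000*9.81*(12.1 - 8.0)/1000 = 40.221 kPa.
Friction term = 1000*9.81*7.1/1000 = 69.651 kPa.
p_j = 496 + 40.221 - 69.651 = 466.57 kPa.

466.57
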